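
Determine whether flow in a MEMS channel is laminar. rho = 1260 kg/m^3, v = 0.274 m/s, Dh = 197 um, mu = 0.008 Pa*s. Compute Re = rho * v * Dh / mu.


Step 1: Convert Dh to meters: Dh = 197e-6 m
Step 2: Re = rho * v * Dh / mu
Re = 1260 * 0.274 * 197e-6 / 0.008
Re = 8.502
Since Re = 8.502 is below ~2300, the flow is laminar.


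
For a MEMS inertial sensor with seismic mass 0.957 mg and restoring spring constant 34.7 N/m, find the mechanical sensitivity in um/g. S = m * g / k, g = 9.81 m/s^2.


Step 1: Convert mass: m = 0.957 mg = 9.57e-07 kg
Step 2: S = m * g / k = 9.57e-07 * 9.81 / 34.7
Step 3: S = 2.71e-07 m/g
Step 4: Convert to um/g: S = 0.271 um/g


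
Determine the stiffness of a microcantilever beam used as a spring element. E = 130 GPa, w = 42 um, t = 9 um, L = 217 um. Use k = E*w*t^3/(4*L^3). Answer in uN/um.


Step 1: Convert E to consistent units (1 GPa = 1000 uN/um^2).
E = 130 GPa = 130000 uN/um^2
Step 2: Compute t^3 = 9^3 = 729
Step 3: Compute L^3 = 217^3 = 10218313
Step 4: k = 130000 * 42 * 729 / (4 * 10218313)
k = 97.3825 uN/um


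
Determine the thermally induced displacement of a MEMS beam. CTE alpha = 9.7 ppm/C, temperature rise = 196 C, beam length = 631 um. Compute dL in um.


Step 1: Convert CTE: alpha = 9.7 ppm/C = 9.7e-6 /C
Step 2: dL = 9.7e-6 * 196 * 631
dL = 1.1997 um


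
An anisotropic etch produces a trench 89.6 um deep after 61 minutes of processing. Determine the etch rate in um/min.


Step 1: Etch rate = depth / time
Step 2: rate = 89.6 / 61
rate = 1.469 um/min


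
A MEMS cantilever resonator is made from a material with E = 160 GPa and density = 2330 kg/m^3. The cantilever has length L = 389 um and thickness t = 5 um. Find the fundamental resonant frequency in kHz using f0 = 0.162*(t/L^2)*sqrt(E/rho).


Step 1: Convert units to SI.
t_SI = 5e-6 m, L_SI = 389e-6 m
Step 2: Calculate sqrt(E/rho).
sqrt(160e9 / 2330) = 8286.71 m/s
Step 3: Compute f0.
f0 = 0.162 * 5e-6 / (389e-6)^2 * 8286.71 = 44357.6 Hz = 44.36 kHz


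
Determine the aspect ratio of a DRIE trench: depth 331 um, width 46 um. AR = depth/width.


Step 1: AR = depth / width
Step 2: AR = 331 / 46
AR = 7.2


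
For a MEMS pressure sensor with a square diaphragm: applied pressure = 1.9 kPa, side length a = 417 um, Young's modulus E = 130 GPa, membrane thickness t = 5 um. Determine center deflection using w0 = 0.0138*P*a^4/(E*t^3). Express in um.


Step 1: Convert pressure to compatible units (E is in GPa, so P in GPa).
P = 1.9 kPa = 1.9e-6 GPa
Step 2: Compute numerator: 0.0138 * P * a^4.
a^4 = 417^4 = 30237384321
numerator = 0.0138 * 1.9e-6 * 30237384321 = 7.9282e+02
Step 3: Compute denominator: E * t^3 = 130 * 5^3 = 16250
Step 4: w0 = numerator / denominator = 7.9282e+02 / 16250 = 0.0488 um


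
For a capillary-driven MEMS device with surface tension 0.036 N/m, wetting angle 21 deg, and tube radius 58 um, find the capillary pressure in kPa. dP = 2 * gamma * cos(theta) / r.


Step 1: cos(21 deg) = 0.9336
Step 2: Convert r to m: r = 58e-6 m
Step 3: dP = 2 * 0.036 * 0.9336 / 58e-6 = 1159.0 Pa
Step 4: Convert Pa to kPa (divide by 1000).
dP = 1.16 kPa


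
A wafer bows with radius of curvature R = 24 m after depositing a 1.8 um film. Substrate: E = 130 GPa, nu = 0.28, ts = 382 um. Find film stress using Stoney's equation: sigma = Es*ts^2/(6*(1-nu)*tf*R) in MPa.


Step 1: Compute numerator: Es * ts^2 = 130 * 382^2 = 18970120 (GPa*um^2)
Step 2: Compute denominator (R in um): 6*(1-nu)*tf*R = 6*0.72*1.8*24e6 = 186624000.0 (um^2)
Step 3: sigma (GPa) = 18970120 / 186624000.0 = 1.01649e-01 GPa
Step 4: Convert to MPa (x1000): sigma = 101.6 MPa


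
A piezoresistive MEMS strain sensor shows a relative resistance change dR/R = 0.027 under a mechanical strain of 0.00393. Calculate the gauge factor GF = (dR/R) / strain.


Step 1: Identify values.
dR/R = 0.027, strain = 0.00393
Step 2: GF = (dR/R) / strain = 0.027 / 0.00393
GF = 6.9


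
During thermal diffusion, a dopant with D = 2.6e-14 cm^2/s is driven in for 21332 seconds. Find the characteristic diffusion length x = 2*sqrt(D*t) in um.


Step 1: Compute D*t = 2.6e-14 * 21332 = 5.54632e-10 cm^2
Step 2: sqrt(D*t) = 2.3551e-05 cm
Step 3: x = 2 * 2.3551e-05 cm = 4.7102e-05 cm
Step 4: Convert to um (1 cm = 1e4 um): x = 0.471 um


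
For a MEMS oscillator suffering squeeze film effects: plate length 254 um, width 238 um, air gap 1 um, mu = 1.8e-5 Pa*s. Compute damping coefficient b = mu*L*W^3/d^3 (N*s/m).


Step 1: Convert to SI.
L = 254e-6 m, W = 238e-6 m, d = 1e-6 m
Step 2: W^3 = (238e-6)^3 = 1.35e-11 m^3
Step 3: d^3 = (1e-6)^3 = 1.00e-18 m^3
Step 4: b = 1.8e-5 * 254e-6 * 1.35e-11 / 1.00e-18
b = 6.16e-02 N*s/m


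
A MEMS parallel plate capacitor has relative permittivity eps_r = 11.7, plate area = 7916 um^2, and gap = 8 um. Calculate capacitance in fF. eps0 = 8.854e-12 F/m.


Step 1: Convert area to m^2: A = 7916e-12 m^2
Step 2: Convert gap to m: d = 8e-6 m
Step 3: C = eps0 * eps_r * A / d
C = 8.854e-12 * 11.7 * 7916e-12 / 8e-6
Step 4: Convert to fF (multiply by 1e15).
C = 102.5 fF


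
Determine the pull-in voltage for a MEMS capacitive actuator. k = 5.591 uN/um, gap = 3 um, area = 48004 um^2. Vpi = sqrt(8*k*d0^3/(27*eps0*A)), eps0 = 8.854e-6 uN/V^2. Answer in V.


Step 1: Compute numerator: 8 * k * d0^3 = 8 * 5.591 * 3^3 = 1207.656
Step 2: Compute denominator: 27 * eps0 * A = 27 * 8.854e-6 * 48004 = 11.47574
Step 3: Vpi = sqrt(1207.656 / 11.47574)
Vpi = 10.26 V


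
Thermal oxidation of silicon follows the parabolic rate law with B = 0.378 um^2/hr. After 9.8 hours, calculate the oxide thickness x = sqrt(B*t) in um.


Step 1: Compute B*t = 0.378 * 9.8 = 3.7044
Step 2: x = sqrt(3.7044)
x = 1.925 um


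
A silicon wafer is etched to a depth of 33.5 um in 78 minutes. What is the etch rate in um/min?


Step 1: Etch rate = depth / time
Step 2: rate = 33.5 / 78
rate = 0.429 um/min


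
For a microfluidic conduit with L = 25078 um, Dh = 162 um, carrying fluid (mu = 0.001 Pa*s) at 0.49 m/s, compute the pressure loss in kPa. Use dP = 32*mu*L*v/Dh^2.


Step 1: Convert to SI: L = 25078e-6 m, Dh = 162e-6 m
Step 2: dP = 32 * 0.001 * 25078e-6 * 0.49 / (162e-6)^2
Step 3: dP = 14983.35 Pa
Step 4: Convert to kPa: dP = 14.98 kPa


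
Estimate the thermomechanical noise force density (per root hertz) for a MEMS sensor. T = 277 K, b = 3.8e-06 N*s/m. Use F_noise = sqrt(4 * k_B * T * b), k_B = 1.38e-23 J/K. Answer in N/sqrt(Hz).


Step 1: Compute 4 * k_B * T * b
= 4 * 1.38e-23 * 277 * 3.8e-06
= 5.8104e-26 N^2/Hz
Step 2: F_noise = sqrt(5.8104e-26)
F_noise = 2.41e-13 N/sqrt(Hz)


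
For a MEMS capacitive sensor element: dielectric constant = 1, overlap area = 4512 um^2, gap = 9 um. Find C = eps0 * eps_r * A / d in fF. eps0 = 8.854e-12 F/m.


Step 1: Convert area to m^2: A = 4512e-12 m^2
Step 2: Convert gap to m: d = 9e-6 m
Step 3: C = eps0 * eps_r * A / d
C = 8.854e-12 * 1 * 4512e-12 / 9e-6
Step 4: Convert to fF (multiply by 1e15).
C = 4.44 fF


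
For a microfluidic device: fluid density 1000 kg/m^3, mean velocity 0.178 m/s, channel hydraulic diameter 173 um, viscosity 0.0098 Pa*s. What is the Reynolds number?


Step 1: Convert Dh to meters: Dh = 173e-6 m
Step 2: Re = rho * v * Dh / mu
Re = 1000 * 0.178 * 173e-6 / 0.0098
Re = 3.142


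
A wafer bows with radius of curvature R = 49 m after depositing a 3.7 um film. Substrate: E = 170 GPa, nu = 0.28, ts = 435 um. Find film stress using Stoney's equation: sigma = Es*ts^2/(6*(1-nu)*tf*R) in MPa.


Step 1: Compute numerator: Es * ts^2 = 170 * 435^2 = 32168250 (GPa*um^2)
Step 2: Compute denominator (R in um): 6*(1-nu)*tf*R = 6*0.72*3.7*49e6 = 783216000.0 (um^2)
Step 3: sigma (GPa) = 32168250 / 783216000.0 = 4.1072e-02 GPa
Step 4: Convert to MPa (x1000): sigma = 41.1 MPa


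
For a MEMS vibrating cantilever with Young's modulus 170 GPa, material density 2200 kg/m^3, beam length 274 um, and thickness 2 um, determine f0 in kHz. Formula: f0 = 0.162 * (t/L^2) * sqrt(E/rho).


Step 1: Convert units to SI.
t_SI = 2e-6 m, L_SI = 274e-6 m
Step 2: Calculate sqrt(E/rho).
sqrt(170e9 / 2200) = 8790.49 m/s
Step 3: Compute f0.
f0 = 0.162 * 2e-6 / (274e-6)^2 * 8790.49 = 37936.5 Hz = 37.94 kHz


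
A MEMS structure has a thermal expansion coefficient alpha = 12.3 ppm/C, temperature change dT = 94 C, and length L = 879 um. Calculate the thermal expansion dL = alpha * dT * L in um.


Step 1: Convert CTE: alpha = 12.3 ppm/C = 12.3e-6 /C
Step 2: dL = 12.3e-6 * 94 * 879
dL = 1.0163 um


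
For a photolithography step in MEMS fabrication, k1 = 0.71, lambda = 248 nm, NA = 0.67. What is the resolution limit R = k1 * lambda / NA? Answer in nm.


Step 1: Identify values: k1 = 0.71, lambda = 248 nm, NA = 0.67
Step 2: R = k1 * lambda / NA
R = 0.71 * 248 / 0.67
R = 262.8 nm


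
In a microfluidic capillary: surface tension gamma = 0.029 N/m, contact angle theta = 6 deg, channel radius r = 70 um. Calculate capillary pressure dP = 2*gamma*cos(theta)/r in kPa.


Step 1: cos(6 deg) = 0.9945
Step 2: Convert r to m: r = 70e-6 m
Step 3: dP = 2 * 0.029 * 0.9945 / 70e-6 = 824.0 Pa
Step 4: Convert Pa to kPa (divide by 1000).
dP = 0.82 kPa


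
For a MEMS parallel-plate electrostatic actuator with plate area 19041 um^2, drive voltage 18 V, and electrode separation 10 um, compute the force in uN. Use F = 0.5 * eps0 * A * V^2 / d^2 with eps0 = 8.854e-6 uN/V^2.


Step 1: Identify parameters.
eps0 = 8.854e-6 uN/V^2, A = 19041 um^2, V = 18 V, d = 10 um
Step 2: Compute V^2 = 18^2 = 324
Step 3: Compute d^2 = 10^2 = 100
Step 4: F = 0.5 * 8.854e-6 * 19041 * 324 / 100
F = 0.273 uN


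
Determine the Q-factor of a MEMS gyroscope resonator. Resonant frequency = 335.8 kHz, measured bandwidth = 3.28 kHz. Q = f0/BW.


Step 1: Q = f0 / bandwidth
Step 2: Q = 335.8 / 3.28
Q = 102.4


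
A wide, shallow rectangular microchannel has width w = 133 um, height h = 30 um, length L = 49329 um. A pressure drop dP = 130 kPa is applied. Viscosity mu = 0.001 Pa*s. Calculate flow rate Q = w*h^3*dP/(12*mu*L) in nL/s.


Step 1: Convert all dimensions to SI (meters).
w = 133e-6 m, h = 30e-6 m, L = 49329e-6 m, dP = 130e3 Pa
Step 2: Q = w * h^3 * dP / (12 * mu * L)
Q = 133e-6 * (30e-6)^3 * 130e3 / (12 * 0.001 * 49329e-6) = 7.8863346e-10 m^3/s
Step 3: Convert Q from m^3/s to nL/s (1 m^3 = 1e12 nL, so multiply by 1e12).
Q = 788.633 nL/s


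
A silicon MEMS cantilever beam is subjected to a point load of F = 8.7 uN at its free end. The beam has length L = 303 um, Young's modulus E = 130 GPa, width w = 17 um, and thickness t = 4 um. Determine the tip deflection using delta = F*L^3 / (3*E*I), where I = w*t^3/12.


Step 1: Calculate the second moment of area.
I = w * t^3 / 12 = 17 * 4^3 / 12 = 90.6667 um^4
Step 2: Convert E to consistent units (1 GPa = 1000 uN/um^2).
E = 130 GPa = 130000 uN/um^2
Step 3: Calculate tip deflection.
delta = F * L^3 / (3 * E * I)
delta = 8.7 * 303^3 / (3 * 130000 * 90.6667)
delta = 6.8444 um


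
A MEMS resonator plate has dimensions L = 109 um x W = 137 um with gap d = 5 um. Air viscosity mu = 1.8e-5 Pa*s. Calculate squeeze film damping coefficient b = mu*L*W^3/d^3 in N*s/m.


Step 1: Convert to SI.
L = 109e-6 m, W = 137e-6 m, d = 5e-6 m
Step 2: W^3 = (137e-6)^3 = 2.57e-12 m^3
Step 3: d^3 = (5e-6)^3 = 1.25e-16 m^3
Step 4: b = 1.8e-5 * 109e-6 * 2.57e-12 / 1.25e-16
b = 4.04e-05 N*s/m


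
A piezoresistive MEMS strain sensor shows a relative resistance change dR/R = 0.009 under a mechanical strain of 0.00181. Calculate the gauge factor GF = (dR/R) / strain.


Step 1: Identify values.
dR/R = 0.009, strain = 0.00181
Step 2: GF = (dR/R) / strain = 0.009 / 0.00181
GF = 5.0


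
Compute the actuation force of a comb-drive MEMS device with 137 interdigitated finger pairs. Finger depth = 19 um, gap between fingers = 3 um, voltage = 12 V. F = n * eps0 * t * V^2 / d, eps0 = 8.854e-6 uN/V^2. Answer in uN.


Step 1: Parameters: n=137, eps0=8.854e-6 uN/V^2, t=19 um, V=12 V, d=3 um
Step 2: V^2 = 144
Step 3: F = 137 * 8.854e-6 * 19 * 144 / 3
F = 1.106 uN


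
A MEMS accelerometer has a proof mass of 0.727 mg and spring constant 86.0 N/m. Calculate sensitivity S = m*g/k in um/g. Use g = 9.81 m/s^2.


Step 1: Convert mass: m = 0.727 mg = 7.27e-07 kg
Step 2: S = m * g / k = 7.27e-07 * 9.81 / 86.0
Step 3: S = 8.29e-08 m/g
Step 4: Convert to um/g: S = 0.083 um/g


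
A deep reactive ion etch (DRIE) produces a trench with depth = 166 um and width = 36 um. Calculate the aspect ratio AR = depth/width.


Step 1: AR = depth / width
Step 2: AR = 166 / 36
AR = 4.6


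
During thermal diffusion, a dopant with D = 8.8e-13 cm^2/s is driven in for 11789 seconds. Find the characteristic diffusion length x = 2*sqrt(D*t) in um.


Step 1: Compute D*t = 8.8e-13 * 11789 = 1.037432e-08 cm^2
Step 2: sqrt(D*t) = 1.01854e-04 cm
Step 3: x = 2 * 1.01854e-04 cm = 2.03708e-04 cm
Step 4: Convert to um (1 cm = 1e4 um): x = 2.037 um


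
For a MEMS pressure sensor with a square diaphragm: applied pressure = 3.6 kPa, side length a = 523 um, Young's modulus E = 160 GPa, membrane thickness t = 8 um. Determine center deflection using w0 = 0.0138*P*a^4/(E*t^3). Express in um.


Step 1: Convert pressure to compatible units (E is in GPa, so P in GPa).
P = 3.6 kPa = 3.6e-6 GPa
Step 2: Compute numerator: 0.0138 * P * a^4.
a^4 = 523^4 = 74818113841
numerator = 0.0138 * 3.6e-6 * 74818113841 = 3.717e+03
Step 3: Compute denominator: E * t^3 = 160 * 8^3 = 81920
Step 4: w0 = numerator / denominator = 3.717e+03 / 81920 = 0.0454 um


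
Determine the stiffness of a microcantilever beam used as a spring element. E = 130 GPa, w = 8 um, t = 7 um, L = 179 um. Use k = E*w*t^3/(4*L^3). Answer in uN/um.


Step 1: Convert E to consistent units (1 GPa = 1000 uN/um^2).
E = 130 GPa = 130000 uN/um^2
Step 2: Compute t^3 = 7^3 = 343
Step 3: Compute L^3 = 179^3 = 5735339
Step 4: k = 130000 * 8 * 343 / (4 * 5735339)
k = 15.5492 uN/um


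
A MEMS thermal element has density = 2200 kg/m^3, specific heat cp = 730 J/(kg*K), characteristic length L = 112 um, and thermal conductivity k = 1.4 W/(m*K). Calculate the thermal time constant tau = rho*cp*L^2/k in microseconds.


Step 1: Convert L to m: L = 112e-6 m
Step 2: L^2 = (112e-6)^2 = 1.2544e-08 m^2
Step 3: tau = 2200 * 730 * 1.2544e-08 / 1.4 = 1.438976e-02 s
Step 4: Convert to microseconds (multiply by 1e6).
tau = 14389.76 us


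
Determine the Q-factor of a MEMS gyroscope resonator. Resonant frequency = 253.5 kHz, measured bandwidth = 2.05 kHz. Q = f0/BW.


Step 1: Q = f0 / bandwidth
Step 2: Q = 253.5 / 2.05
Q = 123.7


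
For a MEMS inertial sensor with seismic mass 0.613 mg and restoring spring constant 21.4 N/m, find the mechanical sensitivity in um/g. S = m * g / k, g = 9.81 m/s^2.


Step 1: Convert mass: m = 0.613 mg = 6.13e-07 kg
Step 2: S = m * g / k = 6.13e-07 * 9.81 / 21.4
Step 3: S = 2.81e-07 m/g
Step 4: Convert to um/g: S = 0.281 um/g


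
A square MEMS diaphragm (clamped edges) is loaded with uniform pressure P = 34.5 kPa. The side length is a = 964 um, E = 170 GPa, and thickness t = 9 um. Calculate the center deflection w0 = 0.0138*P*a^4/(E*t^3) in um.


Step 1: Convert pressure to compatible units (E is in GPa, so P in GPa).
P = 34.5 kPa = 34.5e-6 GPa
Step 2: Compute numerator: 0.0138 * P * a^4.
a^4 = 964^4 = 863591055616
numerator = 0.0138 * 34.5e-6 * 863591055616 = 4.111557e+05
Step 3: Compute denominator: E * t^3 = 170 * 9^3 = 123930
Step 4: w0 = numerator / denominator = 4.111557e+05 / 123930 = 3.3176 um


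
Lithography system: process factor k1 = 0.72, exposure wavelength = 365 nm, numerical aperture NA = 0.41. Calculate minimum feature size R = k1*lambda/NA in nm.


Step 1: Identify values: k1 = 0.72, lambda = 365 nm, NA = 0.41
Step 2: R = k1 * lambda / NA
R = 0.72 * 365 / 0.41
R = 641.0 nm


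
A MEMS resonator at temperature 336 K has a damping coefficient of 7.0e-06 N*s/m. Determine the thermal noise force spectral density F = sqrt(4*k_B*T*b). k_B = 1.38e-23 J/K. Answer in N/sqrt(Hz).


Step 1: Compute 4 * k_B * T * b
= 4 * 1.38e-23 * 336 * 7.0e-06
= 1.2983e-25 N^2/Hz
Step 2: F_noise = sqrt(1.2983e-25)
F_noise = 3.60e-13 N/sqrt(Hz)


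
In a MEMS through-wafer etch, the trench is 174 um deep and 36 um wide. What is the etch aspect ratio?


Step 1: AR = depth / width
Step 2: AR = 174 / 36
AR = 4.8


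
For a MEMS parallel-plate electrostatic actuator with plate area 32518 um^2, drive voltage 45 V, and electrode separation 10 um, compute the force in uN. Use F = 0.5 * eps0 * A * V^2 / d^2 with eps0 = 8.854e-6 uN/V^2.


Step 1: Identify parameters.
eps0 = 8.854e-6 uN/V^2, A = 32518 um^2, V = 45 V, d = 10 um
Step 2: Compute V^2 = 45^2 = 2025
Step 3: Compute d^2 = 10^2 = 100
Step 4: F = 0.5 * 8.854e-6 * 32518 * 2025 / 100
F = 2.915 uN


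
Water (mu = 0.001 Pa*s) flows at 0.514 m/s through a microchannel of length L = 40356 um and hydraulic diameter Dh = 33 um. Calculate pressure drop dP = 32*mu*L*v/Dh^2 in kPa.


Step 1: Convert to SI: L = 40356e-6 m, Dh = 33e-6 m
Step 2: dP = 32 * 0.001 * 40356e-6 * 0.514 / (33e-6)^2
Step 3: dP = 609527.54 Pa
Step 4: Convert to kPa: dP = 609.53 kPa


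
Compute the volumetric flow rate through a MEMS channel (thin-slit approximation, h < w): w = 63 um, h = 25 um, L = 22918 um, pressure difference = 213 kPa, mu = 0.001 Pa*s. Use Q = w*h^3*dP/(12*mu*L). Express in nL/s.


Step 1: Convert all dimensions to SI (meters).
w = 63e-6 m, h = 25e-6 m, L = 22918e-6 m, dP = 213e3 Pa
Step 2: Q = w * h^3 * dP / (12 * mu * L)
Q = 63e-6 * (25e-6)^3 * 213e3 / (12 * 0.001 * 22918e-6) = 7.6239882e-10 m^3/s
Step 3: Convert Q from m^3/s to nL/s (1 m^3 = 1e12 nL, so multiply by 1e12).
Q = 762.399 nL/s


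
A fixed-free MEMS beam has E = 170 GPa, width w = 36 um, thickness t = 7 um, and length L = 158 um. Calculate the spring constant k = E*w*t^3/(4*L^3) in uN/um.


Step 1: Convert E to consistent units (1 GPa = 1000 uN/um^2).
E = 170 GPa = 170000 uN/um^2
Step 2: Compute t^3 = 7^3 = 343
Step 3: Compute L^3 = 158^3 = 3944312
Step 4: k = 170000 * 36 * 343 / (4 * 3944312)
k = 133.0498 uN/um


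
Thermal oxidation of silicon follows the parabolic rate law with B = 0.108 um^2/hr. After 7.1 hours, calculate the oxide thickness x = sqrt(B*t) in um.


Step 1: Compute B*t = 0.108 * 7.1 = 0.7668
Step 2: x = sqrt(0.7668)
x = 0.876 um


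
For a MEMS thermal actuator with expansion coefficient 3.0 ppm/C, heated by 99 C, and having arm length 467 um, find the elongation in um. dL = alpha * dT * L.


Step 1: Convert CTE: alpha = 3.0 ppm/C = 3.0e-6 /C
Step 2: dL = 3.0e-6 * 99 * 467
dL = 0.1387 um


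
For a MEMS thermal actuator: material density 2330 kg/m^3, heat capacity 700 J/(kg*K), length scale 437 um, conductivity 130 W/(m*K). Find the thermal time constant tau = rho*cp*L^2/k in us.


Step 1: Convert L to m: L = 437e-6 m
Step 2: L^2 = (437e-6)^2 = 1.90969e-07 m^2
Step 3: tau = 2330 * 700 * 1.90969e-07 / 130 = 2.39592645e-03 s
Step 4: Convert to microseconds (multiply by 1e6).
tau = 2395.926 us


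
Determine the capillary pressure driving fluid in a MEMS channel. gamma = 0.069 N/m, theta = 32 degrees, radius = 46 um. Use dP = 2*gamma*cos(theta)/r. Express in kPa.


Step 1: cos(32 deg) = 0.848
Step 2: Convert r to m: r = 46e-6 m
Step 3: dP = 2 * 0.069 * 0.848 / 46e-6 = 2544.0 Pa
Step 4: Convert Pa to kPa (divide by 1000).
dP = 2.54 kPa


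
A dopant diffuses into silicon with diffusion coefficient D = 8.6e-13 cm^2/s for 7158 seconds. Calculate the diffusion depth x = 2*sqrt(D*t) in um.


Step 1: Compute D*t = 8.6e-13 * 7158 = 6.15588e-09 cm^2
Step 2: sqrt(D*t) = 7.84594e-05 cm
Step 3: x = 2 * 7.84594e-05 cm = 1.569188e-04 cm
Step 4: Convert to um (1 cm = 1e4 um): x = 1.569 um


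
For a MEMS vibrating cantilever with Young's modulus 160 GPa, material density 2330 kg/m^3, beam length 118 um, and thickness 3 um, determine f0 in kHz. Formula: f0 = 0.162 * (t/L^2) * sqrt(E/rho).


Step 1: Convert units to SI.
t_SI = 3e-6 m, L_SI = 118e-6 m
Step 2: Calculate sqrt(E/rho).
sqrt(160e9 / 2330) = 8286.71 m/s
Step 3: Compute f0.
f0 = 0.162 * 3e-6 / (118e-6)^2 * 8286.71 = 289237.4 Hz = 289.24 kHz


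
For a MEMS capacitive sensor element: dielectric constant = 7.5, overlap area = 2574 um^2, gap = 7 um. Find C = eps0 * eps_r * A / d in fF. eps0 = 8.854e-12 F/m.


Step 1: Convert area to m^2: A = 2574e-12 m^2
Step 2: Convert gap to m: d = 7e-6 m
Step 3: C = eps0 * eps_r * A / d
C = 8.854e-12 * 7.5 * 2574e-12 / 7e-6
Step 4: Convert to fF (multiply by 1e15).
C = 24.42 fF


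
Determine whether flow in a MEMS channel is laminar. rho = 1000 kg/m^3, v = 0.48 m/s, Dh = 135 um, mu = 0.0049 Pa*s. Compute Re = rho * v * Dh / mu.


Step 1: Convert Dh to meters: Dh = 135e-6 m
Step 2: Re = rho * v * Dh / mu
Re = 1000 * 0.48 * 135e-6 / 0.0049
Re = 13.224
Since Re = 13.224 is below ~2300, the flow is laminar.


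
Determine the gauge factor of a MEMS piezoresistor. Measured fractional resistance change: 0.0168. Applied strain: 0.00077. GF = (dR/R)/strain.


Step 1: Identify values.
dR/R = 0.0168, strain = 0.00077
Step 2: GF = (dR/R) / strain = 0.0168 / 0.00077
GF = 21.8


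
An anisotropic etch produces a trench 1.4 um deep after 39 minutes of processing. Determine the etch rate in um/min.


Step 1: Etch rate = depth / time
Step 2: rate = 1.4 / 39
rate = 0.036 um/min


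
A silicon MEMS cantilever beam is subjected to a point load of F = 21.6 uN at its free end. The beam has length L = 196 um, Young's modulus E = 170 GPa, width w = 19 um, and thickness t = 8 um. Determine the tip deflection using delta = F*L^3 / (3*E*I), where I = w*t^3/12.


Step 1: Calculate the second moment of area.
I = w * t^3 / 12 = 19 * 8^3 / 12 = 810.6667 um^4
Step 2: Convert E to consistent units (1 GPa = 1000 uN/um^2).
E = 170 GPa = 170000 uN/um^2
Step 3: Calculate tip deflection.
delta = F * L^3 / (3 * E * I)
delta = 21.6 * 196^3 / (3 * 170000 * 810.6667)
delta = 0.3934 um


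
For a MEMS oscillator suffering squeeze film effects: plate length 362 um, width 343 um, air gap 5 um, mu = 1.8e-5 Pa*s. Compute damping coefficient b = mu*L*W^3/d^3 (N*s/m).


Step 1: Convert to SI.
L = 362e-6 m, W = 343e-6 m, d = 5e-6 m
Step 2: W^3 = (343e-6)^3 = 4.04e-11 m^3
Step 3: d^3 = (5e-6)^3 = 1.25e-16 m^3
Step 4: b = 1.8e-5 * 362e-6 * 4.04e-11 / 1.25e-16
b = 2.10e-03 N*s/m


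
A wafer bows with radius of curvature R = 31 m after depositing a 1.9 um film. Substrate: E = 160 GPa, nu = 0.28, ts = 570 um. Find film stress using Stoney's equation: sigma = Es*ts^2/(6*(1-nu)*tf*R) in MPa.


Step 1: Compute numerator: Es * ts^2 = 160 * 570^2 = 51984000 (GPa*um^2)
Step 2: Compute denominator (R in um): 6*(1-nu)*tf*R = 6*0.72*1.9*31e6 = 254448000.0 (um^2)
Step 3: sigma (GPa) = 51984000 / 254448000.0 = 2.04301e-01 GPa
Step 4: Convert to MPa (x1000): sigma = 204.3 MPa


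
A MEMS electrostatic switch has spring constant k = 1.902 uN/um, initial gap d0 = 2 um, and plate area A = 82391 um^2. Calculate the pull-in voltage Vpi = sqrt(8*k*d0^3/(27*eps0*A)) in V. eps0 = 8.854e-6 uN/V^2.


Step 1: Compute numerator: 8 * k * d0^3 = 8 * 1.902 * 2^3 = 121.728
Step 2: Compute denominator: 27 * eps0 * A = 27 * 8.854e-6 * 82391 = 19.696228
Step 3: Vpi = sqrt(121.728 / 19.696228)
Vpi = 2.49 V


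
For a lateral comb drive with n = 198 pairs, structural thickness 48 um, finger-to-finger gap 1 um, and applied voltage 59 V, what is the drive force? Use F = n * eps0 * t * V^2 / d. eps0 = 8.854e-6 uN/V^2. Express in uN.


Step 1: Parameters: n=198, eps0=8.854e-6 uN/V^2, t=48 um, V=59 V, d=1 um
Step 2: V^2 = 3481
Step 3: F = 198 * 8.854e-6 * 48 * 3481 / 1
F = 292.921 uN


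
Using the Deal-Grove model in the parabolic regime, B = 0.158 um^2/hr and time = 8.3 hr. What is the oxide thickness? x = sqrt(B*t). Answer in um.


Step 1: Compute B*t = 0.158 * 8.3 = 1.3114
Step 2: x = sqrt(1.3114)
x = 1.145 um


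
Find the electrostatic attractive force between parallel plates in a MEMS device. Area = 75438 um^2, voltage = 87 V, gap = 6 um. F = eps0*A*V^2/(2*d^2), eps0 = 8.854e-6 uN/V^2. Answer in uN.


Step 1: Identify parameters.
eps0 = 8.854e-6 uN/V^2, A = 75438 um^2, V = 87 V, d = 6 um
Step 2: Compute V^2 = 87^2 = 7569
Step 3: Compute d^2 = 6^2 = 36
Step 4: F = 0.5 * 8.854e-6 * 75438 * 7569 / 36
F = 70.216 uN


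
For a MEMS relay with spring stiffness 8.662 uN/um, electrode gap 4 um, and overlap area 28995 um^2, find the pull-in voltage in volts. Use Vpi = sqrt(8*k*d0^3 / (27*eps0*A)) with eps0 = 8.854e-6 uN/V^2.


Step 1: Compute numerator: 8 * k * d0^3 = 8 * 8.662 * 4^3 = 4434.944
Step 2: Compute denominator: 27 * eps0 * A = 27 * 8.854e-6 * 28995 = 6.931487
Step 3: Vpi = sqrt(4434.944 / 6.931487)
Vpi = 25.29 V


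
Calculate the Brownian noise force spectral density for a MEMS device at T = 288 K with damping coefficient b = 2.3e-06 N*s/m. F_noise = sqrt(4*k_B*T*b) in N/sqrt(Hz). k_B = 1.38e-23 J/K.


Step 1: Compute 4 * k_B * T * b
= 4 * 1.38e-23 * 288 * 2.3e-06
= 3.6564e-26 N^2/Hz
Step 2: F_noise = sqrt(3.6564e-26)
F_noise = 1.91e-13 N/sqrt(Hz)


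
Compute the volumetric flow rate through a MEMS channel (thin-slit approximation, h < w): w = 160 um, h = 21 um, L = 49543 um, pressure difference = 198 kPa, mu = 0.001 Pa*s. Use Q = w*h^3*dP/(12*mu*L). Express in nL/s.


Step 1: Convert all dimensions to SI (meters).
w = 160e-6 m, h = 21e-6 m, L = 49543e-6 m, dP = 198e3 Pa
Step 2: Q = w * h^3 * dP / (12 * mu * L)
Q = 160e-6 * (21e-6)^3 * 198e3 / (12 * 0.001 * 49543e-6) = 4.9349131e-10 m^3/s
Step 3: Convert Q from m^3/s to nL/s (1 m^3 = 1e12 nL, so multiply by 1e12).
Q = 493.491 nL/s


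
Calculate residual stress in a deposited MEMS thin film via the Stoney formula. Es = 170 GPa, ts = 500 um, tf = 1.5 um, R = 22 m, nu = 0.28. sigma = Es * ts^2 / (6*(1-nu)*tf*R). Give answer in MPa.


Step 1: Compute numerator: Es * ts^2 = 170 * 500^2 = 42500000 (GPa*um^2)
Step 2: Compute denominator (R in um): 6*(1-nu)*tf*R = 6*0.72*1.5*22e6 = 142560000.0 (um^2)
Step 3: sigma (GPa) = 42500000 / 142560000.0 = 2.9812e-01 GPa
Step 4: Convert to MPa (x1000): sigma = 298.1 MPa


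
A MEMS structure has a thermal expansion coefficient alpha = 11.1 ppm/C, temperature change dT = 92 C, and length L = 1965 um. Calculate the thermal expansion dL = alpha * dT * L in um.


Step 1: Convert CTE: alpha = 11.1 ppm/C = 11.1e-6 /C
Step 2: dL = 11.1e-6 * 92 * 1965
dL = 2.0067 um


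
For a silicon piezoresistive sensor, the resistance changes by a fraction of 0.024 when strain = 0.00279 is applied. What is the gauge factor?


Step 1: Identify values.
dR/R = 0.024, strain = 0.00279
Step 2: GF = (dR/R) / strain = 0.024 / 0.00279
GF = 8.6


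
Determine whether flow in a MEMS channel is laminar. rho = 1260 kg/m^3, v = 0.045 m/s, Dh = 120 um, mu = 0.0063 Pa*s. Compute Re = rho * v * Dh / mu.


Step 1: Convert Dh to meters: Dh = 120e-6 m
Step 2: Re = rho * v * Dh / mu
Re = 1260 * 0.045 * 120e-6 / 0.0063
Re = 1.08
Since Re = 1.08 is below ~2300, the flow is laminar.


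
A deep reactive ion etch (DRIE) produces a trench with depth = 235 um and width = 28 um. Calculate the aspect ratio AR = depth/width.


Step 1: AR = depth / width
Step 2: AR = 235 / 28
AR = 8.4


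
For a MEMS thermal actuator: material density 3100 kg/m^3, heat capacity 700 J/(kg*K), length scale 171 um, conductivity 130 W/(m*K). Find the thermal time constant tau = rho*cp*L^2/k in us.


Step 1: Convert L to m: L = 171e-6 m
Step 2: L^2 = (171e-6)^2 = 2.9241e-08 m^2
Step 3: tau = 3100 * 700 * 2.9241e-08 / 130 = 4.881e-04 s
Step 4: Convert to microseconds (multiply by 1e6).
tau = 488.1 us


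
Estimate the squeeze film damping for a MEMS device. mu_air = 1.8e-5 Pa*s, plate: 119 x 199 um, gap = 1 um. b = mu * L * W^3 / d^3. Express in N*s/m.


Step 1: Convert to SI.
L = 119e-6 m, W = 199e-6 m, d = 1e-6 m
Step 2: W^3 = (199e-6)^3 = 7.88e-12 m^3
Step 3: d^3 = (1e-6)^3 = 1.00e-18 m^3
Step 4: b = 1.8e-5 * 119e-6 * 7.88e-12 / 1.00e-18
b = 1.69e-02 N*s/m


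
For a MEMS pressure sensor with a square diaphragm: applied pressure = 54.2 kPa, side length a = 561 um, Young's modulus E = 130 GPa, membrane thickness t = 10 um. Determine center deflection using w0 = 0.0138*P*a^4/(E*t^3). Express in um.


Step 1: Convert pressure to compatible units (E is in GPa, so P in GPa).
P = 54.2 kPa = 54.2e-6 GPa
Step 2: Compute numerator: 0.0138 * P * a^4.
a^4 = 561^4 = 99049307841
numerator = 0.0138 * 54.2e-6 * 99049307841 = 7.40849e+04
Step 3: Compute denominator: E * t^3 = 130 * 10^3 = 130000
Step 4: w0 = numerator / denominator = 7.40849e+04 / 130000 = 0.5699 um


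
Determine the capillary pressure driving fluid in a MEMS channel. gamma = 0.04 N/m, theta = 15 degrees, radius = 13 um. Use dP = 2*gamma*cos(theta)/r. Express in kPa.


Step 1: cos(15 deg) = 0.9659
Step 2: Convert r to m: r = 13e-6 m
Step 3: dP = 2 * 0.04 * 0.9659 / 13e-6 = 5944.0 Pa
Step 4: Convert Pa to kPa (divide by 1000).
dP = 5.94 kPa


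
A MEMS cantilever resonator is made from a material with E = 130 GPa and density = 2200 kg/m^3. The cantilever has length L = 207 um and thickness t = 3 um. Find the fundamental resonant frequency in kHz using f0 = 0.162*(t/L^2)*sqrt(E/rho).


Step 1: Convert units to SI.
t_SI = 3e-6 m, L_SI = 207e-6 m
Step 2: Calculate sqrt(E/rho).
sqrt(130e9 / 2200) = 7687.06 m/s
Step 3: Compute f0.
f0 = 0.162 * 3e-6 / (207e-6)^2 * 7687.06 = 87187.8 Hz = 87.19 kHz


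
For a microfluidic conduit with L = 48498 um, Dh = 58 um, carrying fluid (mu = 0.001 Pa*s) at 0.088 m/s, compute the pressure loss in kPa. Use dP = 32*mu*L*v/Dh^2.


Step 1: Convert to SI: L = 48498e-6 m, Dh = 58e-6 m
Step 2: dP = 32 * 0.001 * 48498e-6 * 0.088 / (58e-6)^2
Step 3: dP = 40597.61 Pa
Step 4: Convert to kPa: dP = 40.6 kPa


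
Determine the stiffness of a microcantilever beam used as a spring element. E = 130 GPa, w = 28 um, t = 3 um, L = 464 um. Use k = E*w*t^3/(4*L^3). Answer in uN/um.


Step 1: Convert E to consistent units (1 GPa = 1000 uN/um^2).
E = 130 GPa = 130000 uN/um^2
Step 2: Compute t^3 = 3^3 = 27
Step 3: Compute L^3 = 464^3 = 99897344
Step 4: k = 130000 * 28 * 27 / (4 * 99897344)
k = 0.246 uN/um


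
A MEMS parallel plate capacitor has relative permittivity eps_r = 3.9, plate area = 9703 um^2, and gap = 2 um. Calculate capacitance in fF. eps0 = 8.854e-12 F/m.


Step 1: Convert area to m^2: A = 9703e-12 m^2
Step 2: Convert gap to m: d = 2e-6 m
Step 3: C = eps0 * eps_r * A / d
C = 8.854e-12 * 3.9 * 9703e-12 / 2e-6
Step 4: Convert to fF (multiply by 1e15).
C = 167.53 fF


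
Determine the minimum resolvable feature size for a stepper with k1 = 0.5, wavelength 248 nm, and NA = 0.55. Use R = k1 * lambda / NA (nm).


Step 1: Identify values: k1 = 0.5, lambda = 248 nm, NA = 0.55
Step 2: R = k1 * lambda / NA
R = 0.5 * 248 / 0.55
R = 225.5 nm


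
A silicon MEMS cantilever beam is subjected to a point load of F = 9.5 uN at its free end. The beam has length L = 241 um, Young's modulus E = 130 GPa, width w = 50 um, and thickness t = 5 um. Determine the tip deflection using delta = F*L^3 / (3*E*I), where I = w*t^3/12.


Step 1: Calculate the second moment of area.
I = w * t^3 / 12 = 50 * 5^3 / 12 = 520.8333 um^4
Step 2: Convert E to consistent units (1 GPa = 1000 uN/um^2).
E = 130 GPa = 130000 uN/um^2
Step 3: Calculate tip deflection.
delta = F * L^3 / (3 * E * I)
delta = 9.5 * 241^3 / (3 * 130000 * 520.8333)
delta = 0.6547 um


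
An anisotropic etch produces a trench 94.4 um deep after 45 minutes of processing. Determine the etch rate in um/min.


Step 1: Etch rate = depth / time
Step 2: rate = 94.4 / 45
rate = 2.098 um/min


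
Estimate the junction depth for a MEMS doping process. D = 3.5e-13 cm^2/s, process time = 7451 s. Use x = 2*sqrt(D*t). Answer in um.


Step 1: Compute D*t = 3.5e-13 * 7451 = 2.60785e-09 cm^2
Step 2: sqrt(D*t) = 5.10671e-05 cm
Step 3: x = 2 * 5.10671e-05 cm = 1.021342e-04 cm
Step 4: Convert to um (1 cm = 1e4 um): x = 1.021 um


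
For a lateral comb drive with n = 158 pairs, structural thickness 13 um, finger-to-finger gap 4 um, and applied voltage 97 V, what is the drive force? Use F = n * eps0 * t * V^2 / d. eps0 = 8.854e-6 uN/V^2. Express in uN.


Step 1: Parameters: n=158, eps0=8.854e-6 uN/V^2, t=13 um, V=97 V, d=4 um
Step 2: V^2 = 9409
Step 3: F = 158 * 8.854e-6 * 13 * 9409 / 4
F = 42.778 uN


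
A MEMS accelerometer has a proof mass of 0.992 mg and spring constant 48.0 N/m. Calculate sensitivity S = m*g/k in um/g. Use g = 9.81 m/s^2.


Step 1: Convert mass: m = 0.992 mg = 9.92e-07 kg
Step 2: S = m * g / k = 9.92e-07 * 9.81 / 48.0
Step 3: S = 2.03e-07 m/g
Step 4: Convert to um/g: S = 0.203 um/g


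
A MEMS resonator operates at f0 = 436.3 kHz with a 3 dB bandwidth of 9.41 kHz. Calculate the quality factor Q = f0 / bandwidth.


Step 1: Q = f0 / bandwidth
Step 2: Q = 436.3 / 9.41
Q = 46.4


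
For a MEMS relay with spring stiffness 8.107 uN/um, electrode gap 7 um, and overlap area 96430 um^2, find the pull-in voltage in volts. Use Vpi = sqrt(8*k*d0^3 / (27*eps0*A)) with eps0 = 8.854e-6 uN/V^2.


Step 1: Compute numerator: 8 * k * d0^3 = 8 * 8.107 * 7^3 = 22245.608
Step 2: Compute denominator: 27 * eps0 * A = 27 * 8.854e-6 * 96430 = 23.052363
Step 3: Vpi = sqrt(22245.608 / 23.052363)
Vpi = 31.06 V


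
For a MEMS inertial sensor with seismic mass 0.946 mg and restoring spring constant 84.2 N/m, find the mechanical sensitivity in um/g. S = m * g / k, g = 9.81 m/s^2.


Step 1: Convert mass: m = 0.946 mg = 9.46e-07 kg
Step 2: S = m * g / k = 9.46e-07 * 9.81 / 84.2
Step 3: S = 1.10e-07 m/g
Step 4: Convert to um/g: S = 0.11 um/g


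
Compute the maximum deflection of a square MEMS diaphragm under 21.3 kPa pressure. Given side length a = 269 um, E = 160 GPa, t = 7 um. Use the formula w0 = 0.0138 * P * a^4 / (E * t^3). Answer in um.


Step 1: Convert pressure to compatible units (E is in GPa, so P in GPa).
P = 21.3 kPa = 21.3e-6 GPa
Step 2: Compute numerator: 0.0138 * P * a^4.
a^4 = 269^4 = 5236114321
numerator = 0.0138 * 21.3e-6 * 5236114321 = 1.539e+03
Step 3: Compute denominator: E * t^3 = 160 * 7^3 = 54880
Step 4: w0 = numerator / denominator = 1.539e+03 / 54880 = 0.028 um


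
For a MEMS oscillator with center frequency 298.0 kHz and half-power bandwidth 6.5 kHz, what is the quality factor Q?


Step 1: Q = f0 / bandwidth
Step 2: Q = 298.0 / 6.5
Q = 45.8


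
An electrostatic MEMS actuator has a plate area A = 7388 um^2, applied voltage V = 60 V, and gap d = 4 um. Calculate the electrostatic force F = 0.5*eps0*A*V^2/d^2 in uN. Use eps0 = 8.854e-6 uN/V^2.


Step 1: Identify parameters.
eps0 = 8.854e-6 uN/V^2, A = 7388 um^2, V = 60 V, d = 4 um
Step 2: Compute V^2 = 60^2 = 3600
Step 3: Compute d^2 = 4^2 = 16
Step 4: F = 0.5 * 8.854e-6 * 7388 * 3600 / 16
F = 7.359 uN


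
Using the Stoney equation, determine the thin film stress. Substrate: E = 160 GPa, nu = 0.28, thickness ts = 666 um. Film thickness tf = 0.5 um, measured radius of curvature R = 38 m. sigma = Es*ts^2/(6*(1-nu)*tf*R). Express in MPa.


Step 1: Compute numerator: Es * ts^2 = 160 * 666^2 = 70968960 (GPa*um^2)
Step 2: Compute denominator (R in um): 6*(1-nu)*tf*R = 6*0.72*0.5*38e6 = 82080000.0 (um^2)
Step 3: sigma (GPa) = 70968960 / 82080000.0 = 8.64632e-01 GPa
Step 4: Convert to MPa (x1000): sigma = 864.6 MPa


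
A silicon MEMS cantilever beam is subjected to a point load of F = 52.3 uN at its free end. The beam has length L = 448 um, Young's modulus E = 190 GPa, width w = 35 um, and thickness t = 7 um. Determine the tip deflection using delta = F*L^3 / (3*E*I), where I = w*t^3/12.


Step 1: Calculate the second moment of area.
I = w * t^3 / 12 = 35 * 7^3 / 12 = 1000.4167 um^4
Step 2: Convert E to consistent units (1 GPa = 1000 uN/um^2).
E = 190 GPa = 190000 uN/um^2
Step 3: Calculate tip deflection.
delta = F * L^3 / (3 * E * I)
delta = 52.3 * 448^3 / (3 * 190000 * 1000.4167)
delta = 8.2467 um


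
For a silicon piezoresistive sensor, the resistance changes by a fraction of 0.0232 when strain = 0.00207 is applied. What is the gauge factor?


Step 1: Identify values.
dR/R = 0.0232, strain = 0.00207
Step 2: GF = (dR/R) / strain = 0.0232 / 0.00207
GF = 11.2


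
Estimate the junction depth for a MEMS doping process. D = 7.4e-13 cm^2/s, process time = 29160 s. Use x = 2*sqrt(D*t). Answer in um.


Step 1: Compute D*t = 7.4e-13 * 29160 = 2.15784e-08 cm^2
Step 2: sqrt(D*t) = 1.46896e-04 cm
Step 3: x = 2 * 1.46896e-04 cm = 2.93792e-04 cm
Step 4: Convert to um (1 cm = 1e4 um): x = 2.938 um


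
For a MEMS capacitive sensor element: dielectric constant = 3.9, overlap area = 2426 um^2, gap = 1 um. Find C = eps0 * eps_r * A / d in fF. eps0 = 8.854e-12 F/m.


Step 1: Convert area to m^2: A = 2426e-12 m^2
Step 2: Convert gap to m: d = 1e-6 m
Step 3: C = eps0 * eps_r * A / d
C = 8.854e-12 * 3.9 * 2426e-12 / 1e-6
Step 4: Convert to fF (multiply by 1e15).
C = 83.77 fF


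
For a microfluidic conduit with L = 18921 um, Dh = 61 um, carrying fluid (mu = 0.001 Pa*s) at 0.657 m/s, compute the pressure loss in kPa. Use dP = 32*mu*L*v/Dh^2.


Step 1: Convert to SI: L = 18921e-6 m, Dh = 61e-6 m
Step 2: dP = 32 * 0.001 * 18921e-6 * 0.657 / (61e-6)^2
Step 3: dP = 106905.43 Pa
Step 4: Convert to kPa: dP = 106.91 kPa


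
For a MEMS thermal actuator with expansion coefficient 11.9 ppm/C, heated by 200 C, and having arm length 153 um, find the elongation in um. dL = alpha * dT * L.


Step 1: Convert CTE: alpha = 11.9 ppm/C = 11.9e-6 /C
Step 2: dL = 11.9e-6 * 200 * 153
dL = 0.3641 um


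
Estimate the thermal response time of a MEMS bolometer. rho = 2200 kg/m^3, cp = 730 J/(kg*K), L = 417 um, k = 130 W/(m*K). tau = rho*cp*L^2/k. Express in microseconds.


Step 1: Convert L to m: L = 417e-6 m
Step 2: L^2 = (417e-6)^2 = 1.73889e-07 m^2
Step 3: tau = 2200 * 730 * 1.73889e-07 / 130 = 2.14819795e-03 s
Step 4: Convert to microseconds (multiply by 1e6).
tau = 2148.198 us


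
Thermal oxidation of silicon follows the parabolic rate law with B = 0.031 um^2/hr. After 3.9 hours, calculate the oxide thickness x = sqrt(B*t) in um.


Step 1: Compute B*t = 0.031 * 3.9 = 0.1209
Step 2: x = sqrt(0.1209)
x = 0.348 um


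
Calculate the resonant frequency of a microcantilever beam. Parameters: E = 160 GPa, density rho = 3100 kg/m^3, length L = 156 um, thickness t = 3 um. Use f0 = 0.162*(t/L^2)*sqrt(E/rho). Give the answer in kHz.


Step 1: Convert units to SI.
t_SI = 3e-6 m, L_SI = 156e-6 m
Step 2: Calculate sqrt(E/rho).
sqrt(160e9 / 3100) = 7184.21 m/s
Step 3: Compute f0.
f0 = 0.162 * 3e-6 / (156e-6)^2 * 7184.21 = 143471.6 Hz = 143.47 kHz


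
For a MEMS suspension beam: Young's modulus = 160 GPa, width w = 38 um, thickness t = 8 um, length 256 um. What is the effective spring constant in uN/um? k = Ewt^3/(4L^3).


Step 1: Convert E to consistent units (1 GPa = 1000 uN/um^2).
E = 160 GPa = 160000 uN/um^2
Step 2: Compute t^3 = 8^3 = 512
Step 3: Compute L^3 = 256^3 = 16777216
Step 4: k = 160000 * 38 * 512 / (4 * 16777216)
k = 46.3867 uN/um


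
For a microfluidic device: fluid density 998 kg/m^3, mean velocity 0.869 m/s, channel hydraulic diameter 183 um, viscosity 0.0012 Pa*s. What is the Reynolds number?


Step 1: Convert Dh to meters: Dh = 183e-6 m
Step 2: Re = rho * v * Dh / mu
Re = 998 * 0.869 * 183e-6 / 0.0012
Re = 132.257


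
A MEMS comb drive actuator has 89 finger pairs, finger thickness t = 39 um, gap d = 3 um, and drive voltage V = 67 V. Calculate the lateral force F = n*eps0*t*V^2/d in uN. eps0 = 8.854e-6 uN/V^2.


Step 1: Parameters: n=89, eps0=8.854e-6 uN/V^2, t=39 um, V=67 V, d=3 um
Step 2: V^2 = 4489
Step 3: F = 89 * 8.854e-6 * 39 * 4489 / 3
F = 45.986 uN


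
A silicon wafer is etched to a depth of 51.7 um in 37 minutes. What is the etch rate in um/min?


Step 1: Etch rate = depth / time
Step 2: rate = 51.7 / 37
rate = 1.397 um/min


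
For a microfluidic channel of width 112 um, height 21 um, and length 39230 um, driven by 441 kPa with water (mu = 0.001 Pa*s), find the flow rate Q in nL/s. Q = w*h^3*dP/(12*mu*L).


Step 1: Convert all dimensions to SI (meters).
w = 112e-6 m, h = 21e-6 m, L = 39230e-6 m, dP = 441e3 Pa
Step 2: Q = w * h^3 * dP / (12 * mu * L)
Q = 112e-6 * (21e-6)^3 * 441e3 / (12 * 0.001 * 39230e-6) = 9.7166138e-10 m^3/s
Step 3: Convert Q from m^3/s to nL/s (1 m^3 = 1e12 nL, so multiply by 1e12).
Q = 971.661 nL/s
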